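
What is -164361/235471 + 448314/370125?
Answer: 14910276923/29051234625 ≈ 0.51324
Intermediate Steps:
-164361/235471 + 448314/370125 = -164361*1/235471 + 448314*(1/370125) = -164361/235471 + 149438/123375 = 14910276923/29051234625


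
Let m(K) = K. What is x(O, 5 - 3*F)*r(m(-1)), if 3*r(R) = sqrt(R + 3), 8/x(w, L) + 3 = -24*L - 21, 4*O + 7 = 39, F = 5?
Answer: sqrt(2)/81 ≈ 0.017459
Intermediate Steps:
O = 8 (O = -7/4 + (1/4)*39 = -7/4 + 39/4 = 8)
x(w, L) = 8/(-24 - 24*L) (x(w, L) = 8/(-3 + (-24*L - 21)) = 8/(-3 + (-21 - 24*L)) = 8/(-24 - 24*L))
r(R) = sqrt(3 + R)/3 (r(R) = sqrt(R + 3)/3 = sqrt(3 + R)/3)
x(O, 5 - 3*F)*r(m(-1)) = (-1/(3 + 3*(5 - 3*5)))*(sqrt(3 - 1)/3) = (-1/(3 + 3*(5 - 15)))*(sqrt(2)/3) = (-1/(3 + 3*(-10)))*(sqrt(2)/3) = (-1/(3 - 30))*(sqrt(2)/3) = (-1/(-27))*(sqrt(2)/3) = (-1*(-1/27))*(sqrt(2)/3) = (sqrt(2)/3)/27 = sqrt(2)/81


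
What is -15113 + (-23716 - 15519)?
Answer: -54348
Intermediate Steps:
-15113 + (-23716 - 15519) = -15113 - 39235 = -54348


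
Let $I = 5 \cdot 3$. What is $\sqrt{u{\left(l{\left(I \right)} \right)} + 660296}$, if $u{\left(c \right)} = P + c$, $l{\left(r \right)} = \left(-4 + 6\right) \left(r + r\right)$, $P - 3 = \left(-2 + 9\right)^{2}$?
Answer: $2 \sqrt{165102} \approx 812.66$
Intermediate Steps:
$P = 52$ ($P = 3 + \left(-2 + 9\right)^{2} = 3 + 7^{2} = 3 + 49 = 52$)
$I = 15$
$l{\left(r \right)} = 4 r$ ($l{\left(r \right)} = 2 \cdot 2 r = 4 r$)
$u{\left(c \right)} = 52 + c$
$\sqrt{u{\left(l{\left(I \right)} \right)} + 660296} = \sqrt{\left(52 + 4 \cdot 15\right) + 660296} = \sqrt{\left(52 + 60\right) + 660296} = \sqrt{112 + 660296} = \sqrt{660408} = 2 \sqrt{165102}$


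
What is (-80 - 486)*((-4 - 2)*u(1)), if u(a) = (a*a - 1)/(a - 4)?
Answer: 0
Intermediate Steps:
u(a) = (-1 + a**2)/(-4 + a) (u(a) = (a**2 - 1)/(-4 + a) = (-1 + a**2)/(-4 + a))
(-80 - 486)*((-4 - 2)*u(1)) = (-80 - 486)*((-4 - 2)*((-1 + 1**2)/(-4 + 1))) = -(-3396)*(-1 + 1)/(-3) = -(-3396)*(-1/3*0) = -(-3396)*0 = -566*0 = 0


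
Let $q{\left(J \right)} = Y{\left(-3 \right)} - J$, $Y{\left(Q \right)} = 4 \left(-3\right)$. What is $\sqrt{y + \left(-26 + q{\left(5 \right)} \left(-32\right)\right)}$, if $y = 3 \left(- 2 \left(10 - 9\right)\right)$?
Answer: $16 \sqrt{2} \approx 22.627$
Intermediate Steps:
$Y{\left(Q \right)} = -12$
$q{\left(J \right)} = -12 - J$
$y = -6$ ($y = 3 \left(\left(-2\right) 1\right) = 3 \left(-2\right) = -6$)
$\sqrt{y + \left(-26 + q{\left(5 \right)} \left(-32\right)\right)} = \sqrt{-6 - \left(26 - \left(-12 - 5\right) \left(-32\right)\right)} = \sqrt{-6 - -518} = \sqrt{-6 + \left(-26 + 544\right)} = \sqrt{-6 + 518} = \sqrt{512} = 16 \sqrt{2}$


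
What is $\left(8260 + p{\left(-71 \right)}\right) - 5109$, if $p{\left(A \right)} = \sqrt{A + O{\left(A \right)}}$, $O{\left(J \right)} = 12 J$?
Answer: $3151 + i \sqrt{923} \approx 3151.0 + 30.381 i$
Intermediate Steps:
$p{\left(A \right)} = \sqrt{13} \sqrt{A}$ ($p{\left(A \right)} = \sqrt{A + 12 A} = \sqrt{13 A} = \sqrt{13} \sqrt{A}$)
$\left(8260 + p{\left(-71 \right)}\right) - 5109 = \left(8260 + \sqrt{13} \sqrt{-71}\right) - 5109 = \left(8260 + \sqrt{13} i \sqrt{71}\right) - 5109 = \left(8260 + i \sqrt{923}\right) - 5109 = 3151 + i \sqrt{923}$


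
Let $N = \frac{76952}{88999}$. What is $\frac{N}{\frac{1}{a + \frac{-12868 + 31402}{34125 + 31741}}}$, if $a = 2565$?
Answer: $\frac{6501090568224}{2931004067} \approx 2218.0$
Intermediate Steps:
$N = \frac{76952}{88999}$ ($N = 76952 \cdot \frac{1}{88999} = \frac{76952}{88999} \approx 0.86464$)
$\frac{N}{\frac{1}{a + \frac{-12868 + 31402}{34125 + 31741}}} = \frac{76952}{88999 \frac{1}{2565 + \frac{-12868 + 31402}{34125 + 31741}}} = \frac{76952}{88999 \frac{1}{2565 + \frac{18534}{65866}}} = \frac{76952}{88999 \frac{1}{2565 + 18534 \cdot \frac{1}{65866}}} = \frac{76952}{88999 \frac{1}{2565 + \frac{9267}{32933}}} = \frac{76952}{88999 \frac{1}{\frac{84482412}{32933}}} = \frac{76952}{88999 \cdot \frac{32933}{84482412}} = \frac{76952}{88999} \cdot \frac{84482412}{32933} = \frac{6501090568224}{2931004067}$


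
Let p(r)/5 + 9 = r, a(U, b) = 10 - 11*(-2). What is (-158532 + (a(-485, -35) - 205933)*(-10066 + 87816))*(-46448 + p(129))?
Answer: 733978856857136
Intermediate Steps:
a(U, b) = 32 (a(U, b) = 10 + 22 = 32)
p(r) = -45 + 5*r
(-158532 + (a(-485, -35) - 205933)*(-10066 + 87816))*(-46448 + p(129)) = (-158532 + (32 - 205933)*(-10066 + 87816))*(-46448 + (-45 + 5*129)) = (-158532 - 205901*77750)*(-46448 + (-45 + 645)) = (-158532 - 16008802750)*(-46448 + 600) = -16008961282*(-45848) = 733978856857136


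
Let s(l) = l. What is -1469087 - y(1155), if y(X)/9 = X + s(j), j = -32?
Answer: -1479194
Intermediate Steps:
y(X) = -288 + 9*X (y(X) = 9*(X - 32) = 9*(-32 + X) = -288 + 9*X)
-1469087 - y(1155) = -1469087 - (-288 + 9*1155) = -1469087 - (-288 + 10395) = -1469087 - 1*10107 = -1469087 - 10107 = -1479194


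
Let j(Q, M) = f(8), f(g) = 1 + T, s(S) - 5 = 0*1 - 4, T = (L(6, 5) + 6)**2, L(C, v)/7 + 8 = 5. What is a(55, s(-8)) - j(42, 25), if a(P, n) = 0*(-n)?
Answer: -226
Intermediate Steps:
L(C, v) = -21 (L(C, v) = -56 + 7*5 = -56 + 35 = -21)
T = 225 (T = (-21 + 6)**2 = (-15)**2 = 225)
s(S) = 1 (s(S) = 5 + (0*1 - 4) = 5 + (0 - 4) = 5 - 4 = 1)
a(P, n) = 0
f(g) = 226 (f(g) = 1 + 225 = 226)
j(Q, M) = 226
a(55, s(-8)) - j(42, 25) = 0 - 1*226 = 0 - 226 = -226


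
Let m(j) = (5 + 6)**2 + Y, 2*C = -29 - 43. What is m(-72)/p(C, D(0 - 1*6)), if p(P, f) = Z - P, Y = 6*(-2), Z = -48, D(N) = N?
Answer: -109/12 ≈ -9.0833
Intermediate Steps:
C = -36 (C = (-29 - 43)/2 = (1/2)*(-72) = -36)
Y = -12
p(P, f) = -48 - P
m(j) = 109 (m(j) = (5 + 6)**2 - 12 = 11**2 - 12 = 121 - 12 = 109)
m(-72)/p(C, D(0 - 1*6)) = 109/(-48 - 1*(-36)) = 109/(-48 + 36) = 109/(-12) = 109*(-1/12) = -109/12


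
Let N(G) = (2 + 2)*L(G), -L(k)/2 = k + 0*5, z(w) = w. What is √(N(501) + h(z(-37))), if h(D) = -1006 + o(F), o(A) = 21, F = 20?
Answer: I*√4993 ≈ 70.661*I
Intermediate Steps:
L(k) = -2*k (L(k) = -2*(k + 0*5) = -2*(k + 0) = -2*k)
N(G) = -8*G (N(G) = (2 + 2)*(-2*G) = 4*(-2*G) = -8*G)
h(D) = -985 (h(D) = -1006 + 21 = -985)
√(N(501) + h(z(-37))) = √(-8*501 - 985) = √(-4008 - 985) = √(-4993) = I*√4993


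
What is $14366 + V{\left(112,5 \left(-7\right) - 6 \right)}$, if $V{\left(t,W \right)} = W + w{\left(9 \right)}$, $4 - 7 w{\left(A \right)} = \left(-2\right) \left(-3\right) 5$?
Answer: $\frac{100249}{7} \approx 14321.0$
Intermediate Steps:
$w{\left(A \right)} = - \frac{26}{7}$ ($w{\left(A \right)} = \frac{4}{7} - \frac{\left(-2\right) \left(-3\right) 5}{7} = \frac{4}{7} - \frac{6 \cdot 5}{7} = \frac{4}{7} - \frac{30}{7} = - \frac{26}{7}$)
$V{\left(t,W \right)} = - \frac{26}{7} + W$ ($V{\left(t,W \right)} = W - \frac{26}{7} = - \frac{26}{7} + W$)
$14366 + V{\left(112,5 \left(-7\right) - 6 \right)} = 14366 + \left(- \frac{26}{7} + \left(5 \left(-7\right) - 6\right)\right) = 14366 - \frac{313}{7} = \frac{100249}{7}$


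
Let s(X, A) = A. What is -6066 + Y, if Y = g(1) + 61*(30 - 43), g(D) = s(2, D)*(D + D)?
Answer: -6857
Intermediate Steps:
g(D) = 2*D² (g(D) = D*(D + D) = D*(2*D) = 2*D²)
Y = -791 (Y = 2*1² + 61*(30 - 43) = 2*1 + 61*(-13) = 2 - 793 = -791)
-6066 + Y = -6066 - 791 = -6857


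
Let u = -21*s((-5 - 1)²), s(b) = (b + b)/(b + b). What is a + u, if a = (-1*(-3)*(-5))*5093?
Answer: -76416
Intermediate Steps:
s(b) = 1 (s(b) = (2*b)/((2*b)) = (2*b)*(1/(2*b)) = 1)
a = -76395 (a = (3*(-5))*5093 = -15*5093 = -76395)
u = -21 (u = -21*1 = -21)
a + u = -76395 - 21 = -76416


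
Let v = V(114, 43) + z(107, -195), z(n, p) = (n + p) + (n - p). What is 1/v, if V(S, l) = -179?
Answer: 1/35 ≈ 0.028571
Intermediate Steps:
z(n, p) = 2*n
v = 35 (v = -179 + 2*107 = -179 + 214 = 35)
1/v = 1/35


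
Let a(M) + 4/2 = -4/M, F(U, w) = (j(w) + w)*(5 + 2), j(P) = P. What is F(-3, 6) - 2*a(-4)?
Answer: 86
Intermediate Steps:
F(U, w) = 14*w (F(U, w) = (w + w)*(5 + 2) = (2*w)*7 = 14*w)
a(M) = -2 - 4/M
F(-3, 6) - 2*a(-4) = 14*6 - 2*(-2 - 4/(-4)) = 84 - 2*(-2 - 4*(-¼)) = 84 - 2*(-2 + 1) = 84 - 2*(-1) = 84 + 2 = 86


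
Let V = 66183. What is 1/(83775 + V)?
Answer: 1/149958 ≈ 6.6685e-6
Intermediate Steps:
1/(83775 + V) = 1/(83775 + 66183) = 1/149958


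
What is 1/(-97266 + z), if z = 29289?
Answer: -1/67977 ≈ -1.4711e-5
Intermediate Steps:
1/(-97266 + z) = 1/(-97266 + 29289) = 1/(-67977) = -1/67977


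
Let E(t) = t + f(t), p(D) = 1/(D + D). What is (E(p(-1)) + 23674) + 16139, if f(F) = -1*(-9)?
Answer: 79643/2 ≈ 39822.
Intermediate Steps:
p(D) = 1/(2*D)
f(F) = 9
E(t) = 9 + t (E(t) = t + 9 = 9 + t)
(E(p(-1)) + 23674) + 16139 = ((9 + (½)/(-1)) + 23674) + 16139 = ((9 + (½)*(-1)) + 23674) + 16139 = ((9 - ½) + 23674) + 16139 = (17/2 + 23674) + 16139 = 47365/2 + 16139 = 79643/2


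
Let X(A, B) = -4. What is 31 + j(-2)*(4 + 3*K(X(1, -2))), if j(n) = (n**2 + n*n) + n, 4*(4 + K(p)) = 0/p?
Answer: -17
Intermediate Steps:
K(p) = -4 (K(p) = -4 + (0/p)/4 = -4 + (1/4)*0 = -4 + 0 = -4)
j(n) = n + 2*n**2 (j(n) = (n**2 + n**2) + n = 2*n**2 + n = n + 2*n**2)
31 + j(-2)*(4 + 3*K(X(1, -2))) = 31 + (-2*(1 + 2*(-2)))*(4 + 3*(-4)) = 31 + (-2*(1 - 4))*(4 - 12) = 31 - 2*(-3)*(-8) = 31 + 6*(-8) = 31 - 48 = -17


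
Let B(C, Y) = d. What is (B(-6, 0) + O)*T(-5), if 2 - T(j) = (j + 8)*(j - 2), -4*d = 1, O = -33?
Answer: -3059/4 ≈ -764.75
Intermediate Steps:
d = -¼ (d = -¼*1 = -¼ ≈ -0.25000)
T(j) = 2 - (-2 + j)*(8 + j) (T(j) = 2 - (j + 8)*(j - 2) = 2 - (8 + j)*(-2 + j) = 2 - (-2 + j)*(8 + j))
B(C, Y) = -¼
(B(-6, 0) + O)*T(-5) = (-¼ - 33)*(18 - 1*(-5)² - 6*(-5)) = -133*(18 - 1*25 + 30)/4 = -133*(18 - 25 + 30)/4 = -133/4*23 = -3059/4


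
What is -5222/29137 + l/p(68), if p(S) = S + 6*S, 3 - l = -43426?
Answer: 1262905101/13869212 ≈ 91.058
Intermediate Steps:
l = 43429 (l = 3 - 1*(-43426) = 3 + 43426 = 43429)
p(S) = 7*S
-5222/29137 + l/p(68) = -5222/29137 + 43429/((7*68)) = -5222*1/29137 + 43429/476 = -5222/29137 + 43429*(1/476) = -5222/29137 + 43429/476 = 1262905101/13869212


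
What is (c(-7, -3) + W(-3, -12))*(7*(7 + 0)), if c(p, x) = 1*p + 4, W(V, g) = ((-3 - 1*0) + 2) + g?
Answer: -784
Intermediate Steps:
W(V, g) = -1 + g (W(V, g) = ((-3 + 0) + 2) + g = (-3 + 2) + g = -1 + g)
c(p, x) = 4 + p (c(p, x) = p + 4 = 4 + p)
(c(-7, -3) + W(-3, -12))*(7*(7 + 0)) = ((4 - 7) + (-1 - 12))*(7*(7 + 0)) = (-3 - 13)*(7*7) = -16*49 = -784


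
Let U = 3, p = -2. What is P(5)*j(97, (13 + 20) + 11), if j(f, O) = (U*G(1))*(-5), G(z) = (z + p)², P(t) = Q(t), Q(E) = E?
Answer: -75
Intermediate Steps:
P(t) = t
G(z) = (-2 + z)² (G(z) = (z - 2)² = (-2 + z)²)
j(f, O) = -15 (j(f, O) = (3*(-2 + 1)²)*(-5) = (3*(-1)²)*(-5) = (3*1)*(-5) = 3*(-5) = -15)
P(5)*j(97, (13 + 20) + 11) = 5*(-15) = -75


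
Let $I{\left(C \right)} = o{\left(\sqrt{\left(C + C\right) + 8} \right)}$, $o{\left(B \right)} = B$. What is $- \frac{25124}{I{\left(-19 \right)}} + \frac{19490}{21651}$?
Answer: $\frac{19490}{21651} + \frac{12562 i \sqrt{30}}{15} \approx 0.90019 + 4587.0 i$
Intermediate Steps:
$I{\left(C \right)} = \sqrt{8 + 2 C}$ ($I{\left(C \right)} = \sqrt{\left(C + C\right) + 8} = \sqrt{2 C + 8} = \sqrt{8 + 2 C}$)
$- \frac{25124}{I{\left(-19 \right)}} + \frac{19490}{21651} = - \frac{25124}{\sqrt{8 + 2 \left(-19\right)}} + \frac{19490}{21651} = - \frac{25124}{\sqrt{8 - 38}} + 19490 \cdot \frac{1}{21651} = - \frac{25124}{\sqrt{-30}} + \frac{19490}{21651} = - \frac{25124}{i \sqrt{30}} + \frac{19490}{21651} = - 25124 \left(- \frac{i \sqrt{30}}{30}\right) + \frac{19490}{21651} = \frac{12562 i \sqrt{30}}{15} + \frac{19490}{21651} = \frac{19490}{21651} + \frac{12562 i \sqrt{30}}{15}$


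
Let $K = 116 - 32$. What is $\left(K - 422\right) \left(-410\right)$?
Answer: $138580$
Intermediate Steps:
$K = 84$ ($K = 116 - 32 = 84$)
$\left(K - 422\right) \left(-410\right) = \left(84 - 422\right) \left(-410\right) = \left(-338\right) \left(-410\right) = 138580$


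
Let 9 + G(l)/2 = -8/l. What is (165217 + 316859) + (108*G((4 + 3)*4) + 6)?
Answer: 3360534/7 ≈ 4.8008e+5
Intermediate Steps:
G(l) = -18 - 16/l (G(l) = -18 + 2*(-8/l) = -18 - 16/l)
(165217 + 316859) + (108*G((4 + 3)*4) + 6) = (165217 + 316859) + (108*(-18 - 16*1/(4*(4 + 3))) + 6) = 482076 + (108*(-18 - 16/(7*4)) + 6) = 482076 + (108*(-18 - 16/28) + 6) = 482076 + (108*(-18 - 16*1/28) + 6) = 482076 + (108*(-18 - 4/7) + 6) = 482076 + (108*(-130/7) + 6) = 482076 + (-14040/7 + 6) = 482076 - 13998/7 = 3360534/7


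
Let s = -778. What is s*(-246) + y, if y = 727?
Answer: 192115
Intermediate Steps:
s*(-246) + y = -778*(-246) + 727 = 191388 + 727 = 192115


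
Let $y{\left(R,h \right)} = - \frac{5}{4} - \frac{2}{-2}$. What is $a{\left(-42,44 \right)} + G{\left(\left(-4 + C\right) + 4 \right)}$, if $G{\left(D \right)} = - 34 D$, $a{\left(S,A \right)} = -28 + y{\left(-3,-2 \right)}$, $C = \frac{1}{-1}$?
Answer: $\frac{23}{4} \approx 5.75$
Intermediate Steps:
$C = -1$
$y{\left(R,h \right)} = - \frac{1}{4}$ ($y{\left(R,h \right)} = \left(-5\right) \frac{1}{4} - -1 = - \frac{5}{4} + 1 = - \frac{1}{4}$)
$a{\left(S,A \right)} = - \frac{113}{4}$ ($a{\left(S,A \right)} = -28 - \frac{1}{4} = - \frac{113}{4}$)
$a{\left(-42,44 \right)} + G{\left(\left(-4 + C\right) + 4 \right)} = - \frac{113}{4} - 34 \left(\left(-4 - 1\right) + 4\right) = - \frac{113}{4} - 34 \left(-5 + 4\right) = - \frac{113}{4} - -34 = - \frac{113}{4} + 34 = \frac{23}{4}$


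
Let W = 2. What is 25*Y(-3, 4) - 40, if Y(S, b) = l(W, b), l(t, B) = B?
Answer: 60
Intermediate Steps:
Y(S, b) = b
25*Y(-3, 4) - 40 = 25*4 - 40 = 100 - 40 = 60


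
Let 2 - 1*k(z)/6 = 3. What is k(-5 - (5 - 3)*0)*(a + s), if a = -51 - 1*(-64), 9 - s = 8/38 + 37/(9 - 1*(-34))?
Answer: -102594/817 ≈ -125.57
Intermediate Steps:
k(z) = -6 (k(z) = 12 - 6*3 = 12 - 18 = -6)
s = 6478/817 (s = 9 - (8/38 + 37/(9 - 1*(-34))) = 9 - (8*(1/38) + 37/(9 + 34)) = 9 - (4/19 + 37/43) = 9 - 1*875/817 = 9 - 875/817 = 6478/817 ≈ 7.9290)
a = 13 (a = -51 + 64 = 13)
k(-5 - (5 - 3)*0)*(a + s) = -6*(13 + 6478/817) = -6*17099/817 = -102594/817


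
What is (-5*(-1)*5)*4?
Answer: 100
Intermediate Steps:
(-5*(-1)*5)*4 = (5*5)*4 = 25*4 = 100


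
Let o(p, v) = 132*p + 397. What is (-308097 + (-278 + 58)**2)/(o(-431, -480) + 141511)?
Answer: -259697/85016 ≈ -3.0547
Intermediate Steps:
o(p, v) = 397 + 132*p
(-308097 + (-278 + 58)**2)/(o(-431, -480) + 141511) = (-308097 + (-278 + 58)**2)/((397 + 132*(-431)) + 141511) = (-308097 + (-220)**2)/((397 - 56892) + 141511) = (-308097 + 48400)/(-56495 + 141511) = -259697/85016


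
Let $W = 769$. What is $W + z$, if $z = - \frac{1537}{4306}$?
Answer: $\frac{3309777}{4306} \approx 768.64$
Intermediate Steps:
$z = - \frac{1537}{4306}$ ($z = \left(-1537\right) \frac{1}{4306} = - \frac{1537}{4306} \approx -0.35694$)
$W + z = 769 - \frac{1537}{4306} = \frac{3309777}{4306}$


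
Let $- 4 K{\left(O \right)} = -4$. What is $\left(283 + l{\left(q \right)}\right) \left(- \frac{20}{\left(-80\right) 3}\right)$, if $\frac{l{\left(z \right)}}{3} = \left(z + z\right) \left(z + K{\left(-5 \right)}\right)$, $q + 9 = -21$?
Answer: $\frac{5503}{12} \approx 458.58$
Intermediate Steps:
$K{\left(O \right)} = 1$ ($K{\left(O \right)} = \left(- \frac{1}{4}\right) \left(-4\right) = 1$)
$q = -30$ ($q = -9 - 21 = -30$)
$l{\left(z \right)} = 6 z \left(1 + z\right)$ ($l{\left(z \right)} = 3 \left(z + z\right) \left(z + 1\right) = 3 \cdot 2 z \left(1 + z\right) = 6 z \left(1 + z\right)$)
$\left(283 + l{\left(q \right)}\right) \left(- \frac{20}{\left(-80\right) 3}\right) = \left(283 + 6 \left(-30\right) \left(1 - 30\right)\right) \left(- \frac{20}{\left(-80\right) 3}\right) = \left(283 + 6 \left(-30\right) \left(-29\right)\right) \left(- \frac{20}{-240}\right) = \left(283 + 5220\right) \left(\left(-20\right) \left(- \frac{1}{240}\right)\right) = 5503 \cdot \frac{1}{12} = \frac{5503}{12}$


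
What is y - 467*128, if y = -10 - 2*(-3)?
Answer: -59780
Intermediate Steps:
y = -4 (y = -10 + 6 = -4)
y - 467*128 = -4 - 467*128 = -4 - 59776 = -59780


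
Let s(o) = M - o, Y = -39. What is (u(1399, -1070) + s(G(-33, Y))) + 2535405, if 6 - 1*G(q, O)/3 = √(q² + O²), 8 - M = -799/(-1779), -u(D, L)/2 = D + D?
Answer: 4500511622/1779 + 9*√290 ≈ 2.5300e+6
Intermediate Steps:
u(D, L) = -4*D (u(D, L) = -2*(D + D) = -4*D)
M = 13433/1779 (M = 8 - (-799)/(-1779) = 8 - (-799)*(-1)/1779 = 8 - 1*799/1779 = 8 - 799/1779 = 13433/1779 ≈ 7.5509)
G(q, O) = 18 - 3*√(O² + q²) (G(q, O) = 18 - 3*√(q² + O²) = 18 - 3*√(O² + q²))
s(o) = 13433/1779 - o
(u(1399, -1070) + s(G(-33, Y))) + 2535405 = (-4*1399 + (13433/1779 - (18 - 3*√((-39)² + (-33)²)))) + 2535405 = (-5596 + (13433/1779 - (18 - 3*√(1521 + 1089)))) + 2535405 = (-5596 + (13433/1779 - (18 - 9*√290))) + 2535405 = (-5596 + (13433/1779 + (-18 + 9*√290))) + 2535405 = (-5596 + (-18589/1779 + 9*√290)) + 2535405 = (-9973873/1779 + 9*√290) + 2535405 = 4500511622/1779 + 9*√290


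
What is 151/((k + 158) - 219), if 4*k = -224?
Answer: -151/117 ≈ -1.2906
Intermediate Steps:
k = -56 (k = (¼)*(-224) = -56)
151/((k + 158) - 219) = 151/((-56 + 158) - 219) = 151/(102 - 219) = 151/(-117) = 151*(-1/117) = -151/117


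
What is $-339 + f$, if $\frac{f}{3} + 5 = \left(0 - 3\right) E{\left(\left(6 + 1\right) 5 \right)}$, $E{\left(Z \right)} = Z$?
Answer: $-669$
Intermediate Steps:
$f = -330$ ($f = -15 + 3 \left(0 - 3\right) \left(6 + 1\right) 5 = -15 + 3 \left(- 3 \cdot 7 \cdot 5\right) = -15 + 3 \left(\left(-3\right) 35\right) = -15 + 3 \left(-105\right) = -15 - 315 = -330$)
$-339 + f = -339 - 330 = -669$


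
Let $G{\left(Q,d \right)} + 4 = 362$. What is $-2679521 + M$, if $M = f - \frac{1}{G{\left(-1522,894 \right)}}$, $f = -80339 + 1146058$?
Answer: $- \frac{577741117}{358} \approx -1.6138 \cdot 10^{6}$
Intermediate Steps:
$G{\left(Q,d \right)} = 358$ ($G{\left(Q,d \right)} = -4 + 362 = 358$)
$f = 1065719$
$M = \frac{381527401}{358}$ ($M = 1065719 - \frac{1}{358} = \frac{381527401}{358} \approx 1.0657 \cdot 10^{6}$)
$-2679521 + M = -2679521 + \frac{381527401}{358} = - \frac{577741117}{358}$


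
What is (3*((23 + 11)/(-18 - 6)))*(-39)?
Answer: 663/4 ≈ 165.75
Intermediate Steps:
(3*((23 + 11)/(-18 - 6)))*(-39) = (3*(34/(-24)))*(-39) = (3*(34*(-1/24)))*(-39) = (3*(-17/12))*(-39) = -17/4*(-39) = 663/4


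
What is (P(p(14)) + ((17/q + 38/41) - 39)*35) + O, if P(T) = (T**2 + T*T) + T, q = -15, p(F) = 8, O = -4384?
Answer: -691288/123 ≈ -5620.2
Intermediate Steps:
P(T) = T + 2*T**2 (P(T) = (T**2 + T**2) + T = 2*T**2 + T = T + 2*T**2)
(P(p(14)) + ((17/q + 38/41) - 39)*35) + O = (8*(1 + 2*8) + ((17/(-15) + 38/41) - 39)*35) - 4384 = (8*(1 + 16) + ((17*(-1/15) + 38*(1/41)) - 39)*35) - 4384 = (8*17 + ((-17/15 + 38/41) - 39)*35) - 4384 = (136 + (-127/615 - 39)*35) - 4384 = (136 - 24112/615*35) - 4384 = (136 - 168784/123) - 4384 = -152056/123 - 4384 = -691288/123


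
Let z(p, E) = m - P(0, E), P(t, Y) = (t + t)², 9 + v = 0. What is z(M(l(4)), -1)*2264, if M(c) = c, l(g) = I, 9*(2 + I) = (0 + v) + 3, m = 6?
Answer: 13584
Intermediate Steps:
v = -9 (v = -9 + 0 = -9)
I = -8/3 (I = -2 + ((0 - 9) + 3)/9 = -2 + (-9 + 3)/9 = -2 + (⅑)*(-6) = -2 - ⅔ = -8/3 ≈ -2.6667)
l(g) = -8/3
P(t, Y) = 4*t² (P(t, Y) = (2*t)² = 4*t²)
z(p, E) = 6 (z(p, E) = 6 - 4*0² = 6 - 4*0 = 6 - 1*0 = 6 + 0 = 6)
z(M(l(4)), -1)*2264 = 6*2264 = 13584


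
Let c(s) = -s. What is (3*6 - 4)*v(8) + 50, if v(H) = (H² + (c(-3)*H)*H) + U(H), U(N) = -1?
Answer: 3620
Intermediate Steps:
v(H) = -1 + 4*H² (v(H) = (H² + ((-1*(-3))*H)*H) - 1 = (H² + (3*H)*H) - 1 = (H² + 3*H²) - 1 = 4*H² - 1 = -1 + 4*H²)
(3*6 - 4)*v(8) + 50 = (3*6 - 4)*(-1 + 4*8²) + 50 = (18 - 4)*(-1 + 4*64) + 50 = 14*(-1 + 256) + 50 = 14*255 + 50 = 3570 + 50 = 3620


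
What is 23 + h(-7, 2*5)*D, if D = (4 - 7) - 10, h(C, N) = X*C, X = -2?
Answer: -159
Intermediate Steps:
h(C, N) = -2*C
D = -13 (D = -3 - 10 = -13)
23 + h(-7, 2*5)*D = 23 - 2*(-7)*(-13) = 23 + 14*(-13) = 23 - 182 = -159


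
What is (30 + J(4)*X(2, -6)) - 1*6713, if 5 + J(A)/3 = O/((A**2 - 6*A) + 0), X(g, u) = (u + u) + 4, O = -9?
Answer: -6590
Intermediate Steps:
X(g, u) = 4 + 2*u (X(g, u) = 2*u + 4 = 4 + 2*u)
J(A) = -15 - 27/(A**2 - 6*A) (J(A) = -15 + 3*(-9/((A**2 - 6*A) + 0)) = -15 + 3*(-9/(A**2 - 6*A)) = -15 - 27/(A**2 - 6*A))
(30 + J(4)*X(2, -6)) - 1*6713 = (30 + (3*(-9 - 5*4**2 + 30*4)/(4*(-6 + 4)))*(4 + 2*(-6))) - 1*6713 = (30 + (3*(1/4)*(-9 - 5*16 + 120)/(-2))*(4 - 12)) - 6713 = (30 + (3*(1/4)*(-1/2)*(-9 - 80 + 120))*(-8)) - 6713 = (30 + (3*(1/4)*(-1/2)*31)*(-8)) - 6713 = (30 - 93/8*(-8)) - 6713 = (30 + 93) - 6713 = 123 - 6713 = -6590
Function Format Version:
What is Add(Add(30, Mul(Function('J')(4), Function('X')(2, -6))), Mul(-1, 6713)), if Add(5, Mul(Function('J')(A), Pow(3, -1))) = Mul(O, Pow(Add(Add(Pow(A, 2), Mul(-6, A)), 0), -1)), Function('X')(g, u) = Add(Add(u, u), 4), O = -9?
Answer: -6590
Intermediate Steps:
Function('X')(g, u) = Add(4, Mul(2, u)) (Function('X')(g, u) = Add(Mul(2, u), 4) = Add(4, Mul(2, u)))
Function('J')(A) = Add(-15, Mul(-27, Pow(Add(Pow(A, 2), Mul(-6, A)), -1))) (Function('J')(A) = Add(-15, Mul(3, Mul(-9, Pow(Add(Add(Pow(A, 2), Mul(-6, A)), 0), -1)))) = Add(-15, Mul(3, Mul(-9, Pow(Add(Pow(A, 2), Mul(-6, A)), -1)))) = Add(-15, Mul(-27, Pow(Add(Pow(A, 2), Mul(-6, A)), -1))))
Add(Add(30, Mul(Function('J')(4), Function('X')(2, -6))), Mul(-1, 6713)) = Add(Add(30, Mul(Mul(3, Pow(4, -1), Pow(Add(-6, 4), -1), Add(-9, Mul(-5, Pow(4, 2)), Mul(30, 4))), Add(4, Mul(2, -6)))), Mul(-1, 6713)) = Add(Add(30, Mul(Mul(3, Rational(1, 4), Pow(-2, -1), Add(-9, Mul(-5, 16), 120)), Add(4, -12))), -6713) = Add(Add(30, Mul(Mul(3, Rational(1, 4), Rational(-1, 2), Add(-9, -80, 120)), -8)), -6713) = Add(Add(30, Mul(Mul(3, Rational(1, 4), Rational(-1, 2), 31), -8)), -6713) = Add(Add(30, Mul(Rational(-93, 8), -8)), -6713) = Add(Add(30, 93), -6713) = Add(123, -6713) = -6590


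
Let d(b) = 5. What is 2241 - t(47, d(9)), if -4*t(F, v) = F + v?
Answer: 2254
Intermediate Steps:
t(F, v) = -F/4 - v/4 (t(F, v) = -(F + v)/4 = -F/4 - v/4)
2241 - t(47, d(9)) = 2241 - (-1/4*47 - 1/4*5) = 2241 - (-47/4 - 5/4) = 2241 - 1*(-13) = 2241 + 13 = 2254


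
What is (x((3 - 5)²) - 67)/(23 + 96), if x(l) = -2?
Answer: -69/119 ≈ -0.57983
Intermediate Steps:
(x((3 - 5)²) - 67)/(23 + 96) = (-2 - 67)/(23 + 96) = -69/119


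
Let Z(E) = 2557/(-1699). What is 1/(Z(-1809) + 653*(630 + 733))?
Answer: 1699/1512173704 ≈ 1.1235e-6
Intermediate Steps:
Z(E) = -2557/1699 (Z(E) = 2557*(-1/1699) = -2557/1699)
1/(Z(-1809) + 653*(630 + 733)) = 1/(-2557/1699 + 653*(630 + 733)) = 1/(-2557/1699 + 653*1363) = 1/(-2557/1699 + 890039) = 1/(1512173704/1699) = 1699/1512173704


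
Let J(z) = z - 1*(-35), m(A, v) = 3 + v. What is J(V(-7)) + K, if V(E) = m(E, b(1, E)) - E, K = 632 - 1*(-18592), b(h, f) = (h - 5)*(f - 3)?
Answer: 19309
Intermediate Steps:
b(h, f) = (-5 + h)*(-3 + f)
K = 19224 (K = 632 + 18592 = 19224)
V(E) = 15 - 5*E (V(E) = (3 + (15 - 5*E - 3*1 + E*1)) - E = (3 + (15 - 5*E - 3 + E)) - E = (3 + (12 - 4*E)) - E = (15 - 4*E) - E = 15 - 5*E)
J(z) = 35 + z (J(z) = z + 35 = 35 + z)
J(V(-7)) + K = (35 + (15 - 5*(-7))) + 19224 = (35 + (15 + 35)) + 19224 = (35 + 50) + 19224 = 85 + 19224 = 19309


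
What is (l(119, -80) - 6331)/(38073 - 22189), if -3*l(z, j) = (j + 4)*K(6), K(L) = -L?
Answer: -6483/15884 ≈ -0.40815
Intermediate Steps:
l(z, j) = 8 + 2*j (l(z, j) = -(j + 4)*(-1*6)/3 = -(4 + j)*(-6)/3 = -(-24 - 6*j)/3 = 8 + 2*j)
(l(119, -80) - 6331)/(38073 - 22189) = ((8 + 2*(-80)) - 6331)/(38073 - 22189) = ((8 - 160) - 6331)/15884 = (-152 - 6331)*(1/15884) = -6483*1/15884 = -6483/15884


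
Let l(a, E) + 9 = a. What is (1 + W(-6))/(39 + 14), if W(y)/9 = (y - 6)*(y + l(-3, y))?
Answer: 1945/53 ≈ 36.698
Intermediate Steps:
l(a, E) = -9 + a
W(y) = 9*(-12 + y)*(-6 + y) (W(y) = 9*((y - 6)*(y + (-9 - 3))) = 9*((-6 + y)*(y - 12)) = 9*((-6 + y)*(-12 + y)) = 9*((-12 + y)*(-6 + y)) = 9*(-12 + y)*(-6 + y))
(1 + W(-6))/(39 + 14) = (1 + (648 - 162*(-6) + 9*(-6)**2))/(39 + 14) = (1 + (648 + 972 + 9*36))/53 = (1 + (648 + 972 + 324))*(1/53) = (1 + 1944)*(1/53) = 1945*(1/53) = 1945/53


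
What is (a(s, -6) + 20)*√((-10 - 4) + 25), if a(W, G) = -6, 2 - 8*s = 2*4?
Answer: 14*√11 ≈ 46.433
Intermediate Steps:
s = -¾ (s = ¼ - 4/4 = ¼ - ⅛*8 = ¼ - 1 = -¾ ≈ -0.75000)
(a(s, -6) + 20)*√((-10 - 4) + 25) = (-6 + 20)*√((-10 - 4) + 25) = 14*√(-14 + 25) = 14*√11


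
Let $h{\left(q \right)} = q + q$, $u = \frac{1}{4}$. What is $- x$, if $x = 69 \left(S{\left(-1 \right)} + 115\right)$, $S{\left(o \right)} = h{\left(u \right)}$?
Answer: $- \frac{15939}{2} \approx -7969.5$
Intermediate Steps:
$u = \frac{1}{4} \approx 0.25$
$h{\left(q \right)} = 2 q$
$S{\left(o \right)} = \frac{1}{2}$ ($S{\left(o \right)} = 2 \cdot \frac{1}{4} = \frac{1}{2}$)
$x = \frac{15939}{2}$ ($x = 69 \left(\frac{1}{2} + 115\right) = 69 \cdot \frac{231}{2} = \frac{15939}{2} \approx 7969.5$)
$- x = \left(-1\right) \frac{15939}{2} = - \frac{15939}{2}$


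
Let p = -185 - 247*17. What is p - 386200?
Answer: -390584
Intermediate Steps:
p = -4384 (p = -185 - 4199 = -4384)
p - 386200 = -4384 - 386200 = -390584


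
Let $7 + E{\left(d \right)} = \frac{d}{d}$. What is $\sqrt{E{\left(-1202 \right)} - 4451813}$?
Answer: $i \sqrt{4451819} \approx 2109.9 i$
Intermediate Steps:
$E{\left(d \right)} = -6$ ($E{\left(d \right)} = -7 + \frac{d}{d} = -7 + 1 = -6$)
$\sqrt{E{\left(-1202 \right)} - 4451813} = \sqrt{-6 - 4451813} = \sqrt{-4451819} = i \sqrt{4451819}$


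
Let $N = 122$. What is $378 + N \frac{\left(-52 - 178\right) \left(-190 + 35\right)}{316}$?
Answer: $\frac{1117187}{79} \approx 14142.0$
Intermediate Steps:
$378 + N \frac{\left(-52 - 178\right) \left(-190 + 35\right)}{316} = 378 + 122 \frac{\left(-52 - 178\right) \left(-190 + 35\right)}{316} = 378 + 122 \left(-230\right) \left(-155\right) \frac{1}{316} = 378 + 122 \cdot 35650 \cdot \frac{1}{316} = 378 + 122 \cdot \frac{17825}{158} = 378 + \frac{1087325}{79} = \frac{1117187}{79}$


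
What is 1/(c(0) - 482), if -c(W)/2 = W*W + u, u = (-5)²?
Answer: -1/532 ≈ -0.0018797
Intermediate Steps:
u = 25
c(W) = -50 - 2*W² (c(W) = -2*(W*W + 25) = -2*(W² + 25) = -2*(25 + W²) = -50 - 2*W²)
1/(c(0) - 482) = 1/((-50 - 2*0²) - 482) = 1/((-50 - 2*0) - 482) = 1/((-50 + 0) - 482) = 1/(-50 - 482) = 1/(-532) = -1/532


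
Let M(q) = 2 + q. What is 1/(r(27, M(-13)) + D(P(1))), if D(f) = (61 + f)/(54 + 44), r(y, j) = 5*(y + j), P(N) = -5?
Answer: 7/564 ≈ 0.012411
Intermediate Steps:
r(y, j) = 5*j + 5*y (r(y, j) = 5*(j + y) = 5*j + 5*y)
D(f) = 61/98 + f/98 (D(f) = (61 + f)/98 = (61 + f)*(1/98) = 61/98 + f/98)
1/(r(27, M(-13)) + D(P(1))) = 1/((5*(2 - 13) + 5*27) + (61/98 + (1/98)*(-5))) = 1/((5*(-11) + 135) + (61/98 - 5/98)) = 1/((-55 + 135) + 4/7) = 1/(80 + 4/7) = 1/(564/7) = 7/564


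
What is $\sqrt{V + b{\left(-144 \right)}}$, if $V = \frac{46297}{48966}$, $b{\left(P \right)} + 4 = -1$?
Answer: $\frac{i \sqrt{9721366878}}{48966} \approx 2.0136 i$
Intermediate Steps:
$b{\left(P \right)} = -5$ ($b{\left(P \right)} = -4 - 1 = -5$)
$V = \frac{46297}{48966}$ ($V = 46297 \cdot \frac{1}{48966} = \frac{46297}{48966} \approx 0.94549$)
$\sqrt{V + b{\left(-144 \right)}} = \sqrt{\frac{46297}{48966} - 5} = \sqrt{- \frac{198533}{48966}} = \frac{i \sqrt{9721366878}}{48966}$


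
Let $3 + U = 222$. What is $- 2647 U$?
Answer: $-579693$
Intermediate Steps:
$U = 219$ ($U = -3 + 222 = 219$)
$- 2647 U = \left(-2647\right) 219 = -579693$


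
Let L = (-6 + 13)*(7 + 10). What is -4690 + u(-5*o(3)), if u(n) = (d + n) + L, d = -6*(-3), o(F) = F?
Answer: -4568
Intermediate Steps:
L = 119 (L = 7*17 = 119)
d = 18
u(n) = 137 + n (u(n) = (18 + n) + 119 = 137 + n)
-4690 + u(-5*o(3)) = -4690 + (137 - 5*3) = -4690 + (137 - 15) = -4690 + 122 = -4568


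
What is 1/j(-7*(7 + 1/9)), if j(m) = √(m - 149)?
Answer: -3*I*√1789/1789 ≈ -0.070928*I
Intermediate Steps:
j(m) = √(-149 + m)
1/j(-7*(7 + 1/9)) = 1/(√(-149 - 7*(7 + 1/9))) = 1/(√(-149 - 7*(7 + ⅑))) = 1/(√(-149 - 7*64/9)) = 1/(√(-149 - 448/9)) = 1/(√(-1789/9)) = 1/(I*√1789/3) = -3*I*√1789/1789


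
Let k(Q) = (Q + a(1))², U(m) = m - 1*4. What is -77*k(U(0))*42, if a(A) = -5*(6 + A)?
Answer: -4918914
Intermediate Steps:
a(A) = -30 - 5*A
U(m) = -4 + m (U(m) = m - 4 = -4 + m)
k(Q) = (-35 + Q)² (k(Q) = (Q + (-30 - 5*1))² = (Q + (-30 - 5))² = (Q - 35)² = (-35 + Q)²)
-77*k(U(0))*42 = -77*(-35 + (-4 + 0))²*42 = -77*(-35 - 4)²*42 = -77*(-39)²*42 = -77*1521*42 = -117117*42 = -4918914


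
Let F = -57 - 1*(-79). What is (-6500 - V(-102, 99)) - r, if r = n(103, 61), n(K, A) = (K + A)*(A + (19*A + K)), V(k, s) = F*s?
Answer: -225650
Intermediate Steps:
F = 22 (F = -57 + 79 = 22)
V(k, s) = 22*s
n(K, A) = (A + K)*(K + 20*A) (n(K, A) = (A + K)*(A + (K + 19*A)) = (A + K)*(K + 20*A))
r = 216972 (r = 103² + 20*61² + 21*61*103 = 10609 + 20*3721 + 131943 = 10609 + 74420 + 131943 = 216972)
(-6500 - V(-102, 99)) - r = (-6500 - 22*99) - 1*216972 = (-6500 - 1*2178) - 216972 = (-6500 - 2178) - 216972 = -8678 - 216972 = -225650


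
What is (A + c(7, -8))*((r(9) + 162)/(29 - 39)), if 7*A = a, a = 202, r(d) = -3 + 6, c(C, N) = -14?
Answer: -1716/7 ≈ -245.14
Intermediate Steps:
r(d) = 3
A = 202/7 (A = (⅐)*202 = 202/7 ≈ 28.857)
(A + c(7, -8))*((r(9) + 162)/(29 - 39)) = (202/7 - 14)*((3 + 162)/(29 - 39)) = 104*(165/(-10))/7 = 104*(165*(-⅒))/7 = (104/7)*(-33/2) = -1716/7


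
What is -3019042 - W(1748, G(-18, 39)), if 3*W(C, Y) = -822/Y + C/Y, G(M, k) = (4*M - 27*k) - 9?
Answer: -5135389979/1701 ≈ -3.0190e+6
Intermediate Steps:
G(M, k) = -9 - 27*k + 4*M (G(M, k) = (-27*k + 4*M) - 9 = -9 - 27*k + 4*M)
W(C, Y) = -274/Y + C/(3*Y) (W(C, Y) = (-822/Y + C/Y)/3 = -274/Y + C/(3*Y))
-3019042 - W(1748, G(-18, 39)) = -3019042 - (-822 + 1748)/(3*(-9 - 27*39 + 4*(-18))) = -3019042 - 926/(3*(-9 - 1053 - 72)) = -3019042 - 926/(3*(-1134)) = -3019042 - (-1)*926/(3*1134) = -3019042 - 1*(-463/1701) = -3019042 + 463/1701 = -5135389979/1701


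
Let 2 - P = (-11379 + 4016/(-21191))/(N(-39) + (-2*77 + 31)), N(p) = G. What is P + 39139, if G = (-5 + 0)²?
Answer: 81043682833/2076718 ≈ 39025.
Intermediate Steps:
G = 25 (G = (-5)² = 25)
N(p) = 25
P = -236982969/2076718 (P = 2 - (-11379 + 4016/(-21191))/(25 + (-2*77 + 31)) = 2 - (-11379 + 4016*(-1/21191))/(25 + (-154 + 31)) = 2 - (-11379 - 4016/21191)/(25 - 123) = 2 - (-241136405)/(21191*(-98)) = 2 - (-241136405)*(-1)/(21191*98) = 2 - 1*241136405/2076718 = 2 - 241136405/2076718 = -236982969/2076718 ≈ -114.11)
P + 39139 = -236982969/2076718 + 39139 = 81043682833/2076718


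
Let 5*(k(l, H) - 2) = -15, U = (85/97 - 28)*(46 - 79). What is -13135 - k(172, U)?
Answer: -13134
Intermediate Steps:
U = 86823/97 (U = (85*(1/97) - 28)*(-33) = (85/97 - 28)*(-33) = -2631/97*(-33) = 86823/97 ≈ 895.08)
k(l, H) = -1 (k(l, H) = 2 + (⅕)*(-15) = 2 - 3 = -1)
-13135 - k(172, U) = -13135 - 1*(-1) = -13135 + 1 = -13134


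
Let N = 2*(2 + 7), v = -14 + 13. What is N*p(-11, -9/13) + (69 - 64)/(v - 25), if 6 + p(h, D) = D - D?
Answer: -2813/26 ≈ -108.19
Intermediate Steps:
v = -1
p(h, D) = -6 (p(h, D) = -6 + (D - D) = -6 + 0 = -6)
N = 18 (N = 2*9 = 18)
N*p(-11, -9/13) + (69 - 64)/(v - 25) = 18*(-6) + (69 - 64)/(-1 - 25) = -108 + 5/(-26) = -108 + 5*(-1/26) = -108 - 5/26 = -2813/26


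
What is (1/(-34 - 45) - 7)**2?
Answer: 306916/6241 ≈ 49.177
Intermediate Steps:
(1/(-34 - 45) - 7)**2 = (1/(-79) - 7)**2 = (-1/79 - 7)**2 = (-554/79)**2 = 306916/6241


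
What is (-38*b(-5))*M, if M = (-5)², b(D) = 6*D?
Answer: 28500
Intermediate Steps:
M = 25
(-38*b(-5))*M = -228*(-5)*25 = -38*(-30)*25 = 1140*25 = 28500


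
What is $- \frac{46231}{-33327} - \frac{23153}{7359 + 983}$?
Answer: $- \frac{385961029}{278013834} \approx -1.3883$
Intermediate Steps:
$- \frac{46231}{-33327} - \frac{23153}{7359 + 983} = \left(-46231\right) \left(- \frac{1}{33327}\right) - \frac{23153}{8342} = \frac{46231}{33327} - \frac{23153}{8342} = - \frac{385961029}{278013834}$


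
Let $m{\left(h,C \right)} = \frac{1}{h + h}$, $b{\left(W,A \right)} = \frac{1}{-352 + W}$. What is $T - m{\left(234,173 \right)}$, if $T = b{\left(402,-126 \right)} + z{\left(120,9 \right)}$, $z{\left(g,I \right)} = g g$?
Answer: $\frac{168480209}{11700} \approx 14400.0$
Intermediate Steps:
$z{\left(g,I \right)} = g^{2}$
$m{\left(h,C \right)} = \frac{1}{2 h}$
$T = \frac{720001}{50}$ ($T = \frac{1}{-352 + 402} + 120^{2} = \frac{1}{50} + 14400 = \frac{720001}{50} \approx 14400.0$)
$T - m{\left(234,173 \right)} = \frac{720001}{50} - \frac{1}{2 \cdot 234} = \frac{720001}{50} - \frac{1}{2} \cdot \frac{1}{234} = \frac{720001}{50} - \frac{1}{468} = \frac{168480209}{11700}$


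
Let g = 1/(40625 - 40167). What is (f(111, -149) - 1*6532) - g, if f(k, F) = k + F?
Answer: -3009061/458 ≈ -6570.0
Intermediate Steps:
f(k, F) = F + k
g = 1/458 ≈ 0.0021834
(f(111, -149) - 1*6532) - g = ((-149 + 111) - 1*6532) - 1*1/458 = (-38 - 6532) - 1/458 = -6570 - 1/458 = -3009061/458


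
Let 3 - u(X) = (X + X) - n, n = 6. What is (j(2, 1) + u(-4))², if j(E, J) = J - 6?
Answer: 144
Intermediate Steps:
j(E, J) = -6 + J
u(X) = 9 - 2*X (u(X) = 3 - ((X + X) - 1*6) = 3 - (2*X - 6) = 3 - (-6 + 2*X) = 3 + (6 - 2*X) = 9 - 2*X)
(j(2, 1) + u(-4))² = ((-6 + 1) + (9 - 2*(-4)))² = (-5 + (9 + 8))² = (-5 + 17)² = 12² = 144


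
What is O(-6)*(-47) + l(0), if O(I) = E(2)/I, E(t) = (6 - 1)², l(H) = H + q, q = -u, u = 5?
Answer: 1145/6 ≈ 190.83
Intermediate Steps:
q = -5 (q = -1*5 = -5)
l(H) = -5 + H (l(H) = H - 5 = -5 + H)
E(t) = 25 (E(t) = 5² = 25)
O(I) = 25/I
O(-6)*(-47) + l(0) = (25/(-6))*(-47) + (-5 + 0) = (25*(-⅙))*(-47) - 5 = -25/6*(-47) - 5 = 1175/6 - 5 = 1145/6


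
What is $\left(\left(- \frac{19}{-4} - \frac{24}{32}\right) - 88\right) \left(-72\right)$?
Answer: $6048$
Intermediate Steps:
$\left(\left(- \frac{19}{-4} - \frac{24}{32}\right) - 88\right) \left(-72\right) = \left(\left(\left(-19\right) \left(- \frac{1}{4}\right) - \frac{3}{4}\right) - 88\right) \left(-72\right) = \left(\left(\frac{19}{4} - \frac{3}{4}\right) - 88\right) \left(-72\right) = \left(4 - 88\right) \left(-72\right) = \left(-84\right) \left(-72\right) = 6048$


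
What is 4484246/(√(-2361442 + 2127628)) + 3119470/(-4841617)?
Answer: -3119470/4841617 - 2242123*I*√233814/116907 ≈ -0.6443 - 9273.7*I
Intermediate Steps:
4484246/(√(-2361442 + 2127628)) + 3119470/(-4841617) = 4484246/(√(-233814)) + 3119470*(-1/4841617) = 4484246/((I*√233814)) - 3119470/4841617 = 4484246*(-I*√233814/233814) - 3119470/4841617 = -2242123*I*√233814/116907 - 3119470/4841617 = -3119470/4841617 - 2242123*I*√233814/116907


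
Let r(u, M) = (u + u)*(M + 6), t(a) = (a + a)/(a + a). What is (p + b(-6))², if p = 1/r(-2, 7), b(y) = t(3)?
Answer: 2601/2704 ≈ 0.96191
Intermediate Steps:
t(a) = 1 (t(a) = (2*a)/((2*a)) = (2*a)*(1/(2*a)) = 1)
r(u, M) = 2*u*(6 + M) (r(u, M) = (2*u)*(6 + M) = 2*u*(6 + M))
b(y) = 1
p = -1/52 (p = 1/(2*(-2)*(6 + 7)) = 1/(2*(-2)*13) = 1/(-52) = -1/52 ≈ -0.019231)
(p + b(-6))² = (-1/52 + 1)² = (51/52)² = 2601/2704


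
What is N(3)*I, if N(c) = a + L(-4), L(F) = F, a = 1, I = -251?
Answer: 753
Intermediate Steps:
N(c) = -3 (N(c) = 1 - 4 = -3)
N(3)*I = -3*(-251) = 753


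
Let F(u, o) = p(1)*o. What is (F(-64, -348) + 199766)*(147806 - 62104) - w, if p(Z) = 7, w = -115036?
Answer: 16911690696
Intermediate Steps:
F(u, o) = 7*o
(F(-64, -348) + 199766)*(147806 - 62104) - w = (7*(-348) + 199766)*(147806 - 62104) - 1*(-115036) = (-2436 + 199766)*85702 + 115036 = 197330*85702 + 115036 = 16911575660 + 115036 = 16911690696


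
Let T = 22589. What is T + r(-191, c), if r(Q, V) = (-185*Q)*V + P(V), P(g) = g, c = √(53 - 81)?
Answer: 22589 + 70672*I*√7 ≈ 22589.0 + 1.8698e+5*I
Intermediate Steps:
c = 2*I*√7 (c = √(-28) = 2*I*√7 ≈ 5.2915*I)
r(Q, V) = V - 185*Q*V (r(Q, V) = (-185*Q)*V + V = -185*Q*V + V = V - 185*Q*V)
T + r(-191, c) = 22589 + (2*I*√7)*(1 - 185*(-191)) = 22589 + (2*I*√7)*(1 + 35335) = 22589 + (2*I*√7)*35336 = 22589 + 70672*I*√7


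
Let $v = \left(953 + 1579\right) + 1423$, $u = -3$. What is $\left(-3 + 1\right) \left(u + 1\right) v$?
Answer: $15820$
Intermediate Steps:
$v = 3955$ ($v = 2532 + 1423 = 3955$)
$\left(-3 + 1\right) \left(u + 1\right) v = \left(-3 + 1\right) \left(-3 + 1\right) 3955 = \left(-2\right) \left(-2\right) 3955 = 4 \cdot 3955 = 15820$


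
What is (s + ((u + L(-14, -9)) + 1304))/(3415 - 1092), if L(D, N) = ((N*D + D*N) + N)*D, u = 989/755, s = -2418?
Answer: -3408591/1753865 ≈ -1.9435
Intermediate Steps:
u = 989/755 (u = 989*(1/755) = 989/755 ≈ 1.3099)
L(D, N) = D*(N + 2*D*N) (L(D, N) = ((D*N + D*N) + N)*D = (2*D*N + N)*D = (N + 2*D*N)*D = D*(N + 2*D*N))
(s + ((u + L(-14, -9)) + 1304))/(3415 - 1092) = (-2418 + ((989/755 - 14*(-9)*(1 + 2*(-14))) + 1304))/(3415 - 1092) = (-2418 + ((989/755 - 14*(-9)*(1 - 28)) + 1304))/2323 = (-2418 + ((989/755 - 14*(-9)*(-27)) + 1304))*(1/2323) = (-2418 + ((989/755 - 3402) + 1304))*(1/2323) = (-2418 + (-2567521/755 + 1304))*(1/2323) = (-2418 - 1583001/755)*(1/2323) = -3408591/755*1/2323 = -3408591/1753865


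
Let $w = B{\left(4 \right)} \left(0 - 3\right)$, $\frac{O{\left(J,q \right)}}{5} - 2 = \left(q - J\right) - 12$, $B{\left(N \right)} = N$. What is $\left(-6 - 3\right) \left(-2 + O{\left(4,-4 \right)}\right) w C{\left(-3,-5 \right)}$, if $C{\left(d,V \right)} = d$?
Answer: $29808$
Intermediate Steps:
$O{\left(J,q \right)} = -50 - 5 J + 5 q$ ($O{\left(J,q \right)} = 10 + 5 \left(\left(q - J\right) - 12\right) = 10 + 5 \left(-12 + q - J\right) = 10 - \left(60 - 5 q + 5 J\right) = -50 - 5 J + 5 q$)
$w = -12$ ($w = 4 \left(0 - 3\right) = 4 \left(-3\right) = -12$)
$\left(-6 - 3\right) \left(-2 + O{\left(4,-4 \right)}\right) w C{\left(-3,-5 \right)} = \left(-6 - 3\right) \left(-2 - 90\right) \left(-12\right) \left(-3\right) = - 9 \left(-2 - 90\right) \left(-12\right) \left(-3\right) = \left(-9\right) \left(-92\right) \left(-12\right) \left(-3\right) = 828 \left(-12\right) \left(-3\right) = \left(-9936\right) \left(-3\right) = 29808$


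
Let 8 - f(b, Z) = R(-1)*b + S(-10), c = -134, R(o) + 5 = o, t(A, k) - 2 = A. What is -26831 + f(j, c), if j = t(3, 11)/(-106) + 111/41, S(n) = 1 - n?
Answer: -58275599/2173 ≈ -26818.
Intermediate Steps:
t(A, k) = 2 + A
R(o) = -5 + o
j = 11561/4346 (j = (2 + 3)/(-106) + 111/41 = 5*(-1/106) + 111*(1/41) = -5/106 + 111/41 = 11561/4346 ≈ 2.6601)
f(b, Z) = -3 + 6*b (f(b, Z) = 8 - ((-5 - 1)*b + (1 - 1*(-10))) = 8 - (-6*b + (1 + 10)) = 8 - (-6*b + 11) = 8 - (11 - 6*b) = 8 + (-11 + 6*b) = -3 + 6*b)
-26831 + f(j, c) = -26831 + (-3 + 6*(11561/4346)) = -26831 + (-3 + 34683/2173) = -26831 + 28164/2173 = -58275599/2173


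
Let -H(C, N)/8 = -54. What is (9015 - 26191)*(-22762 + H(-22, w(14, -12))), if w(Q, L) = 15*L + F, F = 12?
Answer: 383540080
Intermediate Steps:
w(Q, L) = 12 + 15*L (w(Q, L) = 15*L + 12 = 12 + 15*L)
H(C, N) = 432 (H(C, N) = -8*(-54) = 432)
(9015 - 26191)*(-22762 + H(-22, w(14, -12))) = (9015 - 26191)*(-22762 + 432) = -17176*(-22330) = 383540080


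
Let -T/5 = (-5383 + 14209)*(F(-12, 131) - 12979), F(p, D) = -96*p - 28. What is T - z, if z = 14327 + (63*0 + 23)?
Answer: 523146800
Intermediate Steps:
F(p, D) = -28 - 96*p
z = 14350 (z = 14327 + (0 + 23) = 14327 + 23 = 14350)
T = 523161150 (T = -5*(-5383 + 14209)*((-28 - 96*(-12)) - 12979) = -44130*((-28 + 1152) - 12979) = -44130*(1124 - 12979) = -44130*(-11855) = -5*(-104632230) = 523161150)
T - z = 523161150 - 1*14350 = 523161150 - 14350 = 523146800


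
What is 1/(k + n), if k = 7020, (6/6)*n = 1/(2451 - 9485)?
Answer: 7034/49378679 ≈ 0.00014245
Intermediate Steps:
n = -1/7034 (n = 1/(2451 - 9485) = 1/(-7034) = -1/7034 ≈ -0.00014217)
1/(k + n) = 1/(7020 - 1/7034) = 1/(49378679/7034) = 7034/49378679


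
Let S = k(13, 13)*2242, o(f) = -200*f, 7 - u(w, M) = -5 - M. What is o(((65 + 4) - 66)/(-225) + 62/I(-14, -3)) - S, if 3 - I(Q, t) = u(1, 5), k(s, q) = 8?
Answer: -358000/21 ≈ -17048.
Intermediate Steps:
u(w, M) = 12 + M (u(w, M) = 7 - (-5 - M) = 7 + (5 + M) = 12 + M)
I(Q, t) = -14 (I(Q, t) = 3 - (12 + 5) = 3 - 1*17 = 3 - 17 = -14)
S = 17936 (S = 8*2242 = 17936)
o(((65 + 4) - 66)/(-225) + 62/I(-14, -3)) - S = -200*(((65 + 4) - 66)/(-225) + 62/(-14)) - 1*17936 = -200*((69 - 66)*(-1/225) + 62*(-1/14)) - 17936 = -200*(3*(-1/225) - 31/7) - 17936 = -200*(-1/75 - 31/7) - 17936 = -200*(-2332/525) - 17936 = 18656/21 - 17936 = -358000/21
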